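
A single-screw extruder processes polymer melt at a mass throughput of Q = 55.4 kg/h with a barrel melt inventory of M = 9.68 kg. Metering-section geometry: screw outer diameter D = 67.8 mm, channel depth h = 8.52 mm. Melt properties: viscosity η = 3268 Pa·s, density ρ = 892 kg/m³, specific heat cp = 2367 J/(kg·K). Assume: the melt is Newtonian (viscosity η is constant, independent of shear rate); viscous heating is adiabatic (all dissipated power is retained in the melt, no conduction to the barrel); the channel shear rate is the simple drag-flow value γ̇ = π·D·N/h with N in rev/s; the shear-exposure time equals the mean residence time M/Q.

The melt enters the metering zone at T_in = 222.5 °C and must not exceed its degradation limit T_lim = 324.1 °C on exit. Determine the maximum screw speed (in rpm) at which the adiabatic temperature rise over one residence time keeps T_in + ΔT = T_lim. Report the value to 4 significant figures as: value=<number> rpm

Convert throughput: Q = 55.4 kg/h = 55.4/3600 = 0.0153889 kg/s
Mean residence time: t_res = M/Q_s = 9.68 kg / 0.0153889 kg/s = 629.025 s
Convert to metres: D = 0.0678 m, h = 0.00852 m
ΔT_a = T_lim − T_in = 324.1 − 222.5 = 101.6 K
Invert ΔT = ηγ̇²t_res/(ρcp) for γ̇: γ̇_max² = ΔT_a ρ cp / (η t_res) = 101.6·892·2367 / (3268·629.025) = 104.353 s⁻²
Take the square root: γ̇_max = √(104.353) = 10.2154 s⁻¹
N_max = γ̇_max·h / (π·D) = 10.2154 · 0.00852 / (π · 0.0678) = 0.408614 rev/s = 24.5168 rpm

value=24.52 rpm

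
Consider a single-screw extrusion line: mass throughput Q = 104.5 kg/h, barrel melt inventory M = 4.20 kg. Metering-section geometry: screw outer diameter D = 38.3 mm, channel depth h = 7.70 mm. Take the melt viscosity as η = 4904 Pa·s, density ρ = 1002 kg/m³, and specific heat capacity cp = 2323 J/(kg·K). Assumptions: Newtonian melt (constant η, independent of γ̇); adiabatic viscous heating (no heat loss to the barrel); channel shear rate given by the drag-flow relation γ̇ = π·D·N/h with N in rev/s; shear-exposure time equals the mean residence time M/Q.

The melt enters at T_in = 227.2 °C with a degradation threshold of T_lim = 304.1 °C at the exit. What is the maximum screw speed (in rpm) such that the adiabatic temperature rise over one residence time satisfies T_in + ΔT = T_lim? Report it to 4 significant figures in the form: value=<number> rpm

value=60.98 rpm

Q_s = Q / 3600 = 104.5 / 3600 = 0.0290278 kg/s
t_res = M / Q_s = 4.20 / 0.0290278 = 144.689 s
D = 38.3 mm = 0.0383 m;  h = 7.70 mm = 0.0077 m
ΔT_a = T_lim − T_in = 304.1 °C − 227.2 °C = 76.9 K
γ̇_max² = ΔT_a·ρ·cp/(η·t_res) = 76.9·1002·2323/(4904·144.689) = 252.265 s⁻²
γ̇_max = √252.265 = 15.8829 s⁻¹
N_max = γ̇_max·h / (π·D) = 15.8829 · 0.0077 / (π · 0.0383) = 1.01641 rev/s = 60.9849 rpm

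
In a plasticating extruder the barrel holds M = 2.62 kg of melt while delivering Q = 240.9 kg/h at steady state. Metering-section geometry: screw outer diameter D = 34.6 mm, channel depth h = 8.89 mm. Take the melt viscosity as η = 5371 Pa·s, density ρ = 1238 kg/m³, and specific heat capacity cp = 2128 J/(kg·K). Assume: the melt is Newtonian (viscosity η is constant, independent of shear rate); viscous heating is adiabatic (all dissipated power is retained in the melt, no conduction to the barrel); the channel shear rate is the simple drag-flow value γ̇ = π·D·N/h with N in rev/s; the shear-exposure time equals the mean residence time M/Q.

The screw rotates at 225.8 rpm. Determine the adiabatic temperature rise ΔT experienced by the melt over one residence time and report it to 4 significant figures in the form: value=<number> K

Convert throughput: Q = 240.9 kg/h = 240.9/3600 = 0.0669167 kg/s
t_res = M / Q_s = 2.62 / 0.0669167 = 39.1532 s
D = 34.6 mm = 0.0346 m;  h = 8.89 mm = 0.00889 m;  N = 225.8 rpm / 60 = 3.76333 rev/s
Shear rate: γ̇ = πDN/h = π·0.0346·3.76333/0.00889 = 46.0147 s⁻¹
Adiabatic rise: ΔT = η γ̇² t_res / (ρ cp) = 5371·(46.0147)²·39.1532 / (1238·2128) = 169.014 K

value=169.0 K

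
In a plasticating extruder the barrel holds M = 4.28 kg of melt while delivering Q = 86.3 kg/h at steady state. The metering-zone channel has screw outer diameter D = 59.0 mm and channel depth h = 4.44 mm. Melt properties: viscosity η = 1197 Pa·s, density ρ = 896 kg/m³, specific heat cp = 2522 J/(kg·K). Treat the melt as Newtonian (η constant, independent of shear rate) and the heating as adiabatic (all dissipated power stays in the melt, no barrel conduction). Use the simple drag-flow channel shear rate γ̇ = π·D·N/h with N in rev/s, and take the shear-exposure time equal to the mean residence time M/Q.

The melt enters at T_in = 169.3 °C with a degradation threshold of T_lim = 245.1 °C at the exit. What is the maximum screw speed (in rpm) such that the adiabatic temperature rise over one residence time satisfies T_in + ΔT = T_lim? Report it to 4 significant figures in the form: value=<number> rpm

Throughput in SI: Q_s = 86.3 kg/h ÷ 3600 s/h = 0.0239722 kg/s
t_res = M / Q_s = 4.28 ÷ 0.0239722 = 178.54 s
Geometry in SI: D = 59.0 mm → 0.059 m, h = 4.44 mm → 0.00444 m
Allowable rise: ΔT_a = T_lim − T_in = 245.1 − 169.3 = 75.8 K
γ̇_max² = ΔT_a·ρ·cp/(η·t_res) = 75.8·896·2522/(1197·178.54) = 801.48 s⁻²
γ̇_max = sqrt(801.48) = 28.3104 s⁻¹
N_max = γ̇_max h / (πD) = 28.3104·0.00444/(π·0.059) = 0.678153 rev/s → ×60 = 40.6892 rpm

value=40.69 rpm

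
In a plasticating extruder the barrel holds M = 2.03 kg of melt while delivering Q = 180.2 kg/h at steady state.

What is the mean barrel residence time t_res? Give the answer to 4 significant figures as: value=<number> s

value=40.55 s

Convert throughput: Q = 180.2 kg/h = 180.2/3600 = 0.0500556 kg/s
Mean residence time: t_res = M/Q_s = 2.03 kg / 0.0500556 kg/s = 40.5549 s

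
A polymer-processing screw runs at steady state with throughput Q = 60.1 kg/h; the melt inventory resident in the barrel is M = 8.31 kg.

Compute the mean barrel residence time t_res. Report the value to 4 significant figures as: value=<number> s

value=497.8 s

Throughput in SI: Q_s = 60.1 kg/h ÷ 3600 s/h = 0.0166944 kg/s
t_res = M / Q_s = 8.31 / 0.0166944 = 497.77 s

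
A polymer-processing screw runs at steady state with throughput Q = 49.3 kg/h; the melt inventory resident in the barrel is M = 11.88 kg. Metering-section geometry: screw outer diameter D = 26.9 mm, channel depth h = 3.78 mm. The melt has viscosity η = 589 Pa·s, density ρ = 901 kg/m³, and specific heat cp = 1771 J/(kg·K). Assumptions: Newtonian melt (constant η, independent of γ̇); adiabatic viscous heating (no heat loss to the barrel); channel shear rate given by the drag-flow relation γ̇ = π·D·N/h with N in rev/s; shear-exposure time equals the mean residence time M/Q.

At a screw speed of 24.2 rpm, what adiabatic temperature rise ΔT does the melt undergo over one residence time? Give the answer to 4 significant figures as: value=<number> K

Q_s = Q / 3600 = 49.3 / 3600 = 0.0136944 kg/s
Mean residence time: t_res = M/Q_s = 11.88 kg / 0.0136944 kg/s = 867.505 s
Geometry in metres: D = 26.9 mm → 0.0269 m, h = 3.78 mm → 0.00378 m; screw speed N = 24.2 rpm = 0.403333 rev/s
Shear rate: γ̇ = πDN/h = π·0.0269·0.403333/0.00378 = 9.01726 s⁻¹
Adiabatic rise: ΔT = η γ̇² t_res / (ρ cp) = 589·(9.01726)²·867.505 / (901·1771) = 26.0371 K

value=26.04 K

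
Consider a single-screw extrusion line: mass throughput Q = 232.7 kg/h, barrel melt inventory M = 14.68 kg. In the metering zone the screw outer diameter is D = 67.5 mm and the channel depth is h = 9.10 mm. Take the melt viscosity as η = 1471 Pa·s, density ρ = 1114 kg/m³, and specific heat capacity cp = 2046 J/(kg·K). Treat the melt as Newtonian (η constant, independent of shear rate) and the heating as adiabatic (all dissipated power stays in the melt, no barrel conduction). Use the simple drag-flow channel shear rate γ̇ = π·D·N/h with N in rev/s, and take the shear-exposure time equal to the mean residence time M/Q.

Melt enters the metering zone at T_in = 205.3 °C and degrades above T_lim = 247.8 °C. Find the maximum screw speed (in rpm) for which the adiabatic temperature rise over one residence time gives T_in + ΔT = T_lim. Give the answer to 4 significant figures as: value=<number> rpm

value=43.84 rpm

Convert throughput: Q = 232.7 kg/h = 232.7/3600 = 0.0646389 kg/s
t_res = M / Q_s = 14.68 / 0.0646389 = 227.108 s
Convert to metres: D = 0.0675 m, h = 0.0091 m
ΔT_a = T_lim − T_in = 247.8 °C − 205.3 °C = 42.5 K
γ̇_max² = ΔT_a·ρ·cp / (η·t_res) = [42.5 × 1114 × 2046] / [1471 × 227.108] = 289.958 s⁻²
Take the square root: γ̇_max = √(289.958) = 17.0281 s⁻¹
Solve γ̇ = πDN/h for N: N_max = γ̇_max·h/(π·D) = 17.0281 × 0.0091 / (π × 0.0675) = 0.730727 rev/s = 43.8436 rpm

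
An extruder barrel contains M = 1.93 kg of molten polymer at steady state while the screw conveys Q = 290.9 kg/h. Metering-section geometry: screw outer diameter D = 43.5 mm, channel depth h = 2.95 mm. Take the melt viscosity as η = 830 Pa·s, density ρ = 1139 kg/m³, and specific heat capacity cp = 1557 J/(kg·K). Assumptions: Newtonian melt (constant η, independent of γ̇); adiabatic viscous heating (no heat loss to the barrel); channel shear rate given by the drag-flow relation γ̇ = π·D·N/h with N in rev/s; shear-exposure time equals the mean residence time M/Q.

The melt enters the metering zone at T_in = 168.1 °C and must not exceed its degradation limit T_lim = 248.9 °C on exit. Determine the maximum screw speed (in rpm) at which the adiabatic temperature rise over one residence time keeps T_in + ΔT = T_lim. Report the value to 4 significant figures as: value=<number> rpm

value=110.1 rpm

Throughput in SI: Q_s = 290.9 kg/h ÷ 3600 s/h = 0.0808056 kg/s
t_res = M / Q_s = 1.93 / 0.0808056 = 23.8845 s
Geometry in SI: D = 43.5 mm → 0.0435 m, h = 2.95 mm → 0.00295 m
ΔT_a = T_lim − T_in = 248.9 °C − 168.1 °C = 80.8 K
Invert ΔT = ηγ̇²t_res/(ρcp) for γ̇: γ̇_max² = ΔT_a ρ cp / (η t_res) = 80.8·1139·1557 / (830·23.8845) = 7228.19 s⁻²
Take the square root: γ̇_max = √(7228.19) = 85.0188 s⁻¹
N_max = γ̇_max·h / (π·D) = 85.0188 · 0.00295 / (π · 0.0435) = 1.83526 rev/s = 110.116 rpm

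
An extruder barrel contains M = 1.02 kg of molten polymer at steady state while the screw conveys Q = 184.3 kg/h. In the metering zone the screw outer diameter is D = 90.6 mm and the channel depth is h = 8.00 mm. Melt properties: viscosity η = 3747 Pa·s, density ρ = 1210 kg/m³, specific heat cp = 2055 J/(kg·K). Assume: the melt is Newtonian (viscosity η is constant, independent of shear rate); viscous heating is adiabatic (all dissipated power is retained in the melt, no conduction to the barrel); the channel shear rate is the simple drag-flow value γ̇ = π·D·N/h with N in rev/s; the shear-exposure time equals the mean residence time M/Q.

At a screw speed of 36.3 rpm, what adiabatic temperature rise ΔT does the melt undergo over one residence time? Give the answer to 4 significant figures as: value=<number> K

value=13.91 K

Throughput in SI: Q_s = 184.3 kg/h ÷ 3600 s/h = 0.0511944 kg/s
t_res = M / Q_s = 1.02 ÷ 0.0511944 = 19.924 s
D = 90.6 mm = 0.0906 m;  h = 8.00 mm = 0.008 m;  N = 36.3 rpm / 60 = 0.605 rev/s
γ̇ = π·D·N / h = π · 0.0906 · 0.605 / 0.008 = 21.525 s⁻¹
Adiabatic rise: ΔT = η γ̇² t_res / (ρ cp) = 3747·(21.525)²·19.924 / (1210·2055) = 13.9108 K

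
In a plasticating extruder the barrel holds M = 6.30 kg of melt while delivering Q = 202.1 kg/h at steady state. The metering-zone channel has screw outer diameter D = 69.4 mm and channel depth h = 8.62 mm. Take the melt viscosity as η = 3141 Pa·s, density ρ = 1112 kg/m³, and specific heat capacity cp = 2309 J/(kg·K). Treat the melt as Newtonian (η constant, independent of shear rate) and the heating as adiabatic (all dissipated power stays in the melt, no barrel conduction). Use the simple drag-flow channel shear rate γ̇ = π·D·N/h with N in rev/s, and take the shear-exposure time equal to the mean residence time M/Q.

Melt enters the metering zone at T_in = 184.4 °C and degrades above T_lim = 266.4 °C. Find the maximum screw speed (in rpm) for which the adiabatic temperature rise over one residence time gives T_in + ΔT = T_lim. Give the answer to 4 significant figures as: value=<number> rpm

Q_s = Q / 3600 = 202.1 / 3600 = 0.0561389 kg/s
t_res = M / Q_s = 6.30 / 0.0561389 = 112.222 s
D = 69.4 mm = 0.0694 m;  h = 8.62 mm = 0.00862 m
ΔT_a = T_lim − T_in = 266.4 °C − 184.4 °C = 82 K
Invert ΔT = ηγ̇²t_res/(ρcp) for γ̇: γ̇_max² = ΔT_a ρ cp / (η t_res) = 82·1112·2309 / (3141·112.222) = 597.307 s⁻²
γ̇_max = √597.307 = 24.4399 s⁻¹
N_max = γ̇_max h / (πD) = 24.4399·0.00862/(π·0.0694) = 0.966266 rev/s → ×60 = 57.976 rpm

value=57.98 rpm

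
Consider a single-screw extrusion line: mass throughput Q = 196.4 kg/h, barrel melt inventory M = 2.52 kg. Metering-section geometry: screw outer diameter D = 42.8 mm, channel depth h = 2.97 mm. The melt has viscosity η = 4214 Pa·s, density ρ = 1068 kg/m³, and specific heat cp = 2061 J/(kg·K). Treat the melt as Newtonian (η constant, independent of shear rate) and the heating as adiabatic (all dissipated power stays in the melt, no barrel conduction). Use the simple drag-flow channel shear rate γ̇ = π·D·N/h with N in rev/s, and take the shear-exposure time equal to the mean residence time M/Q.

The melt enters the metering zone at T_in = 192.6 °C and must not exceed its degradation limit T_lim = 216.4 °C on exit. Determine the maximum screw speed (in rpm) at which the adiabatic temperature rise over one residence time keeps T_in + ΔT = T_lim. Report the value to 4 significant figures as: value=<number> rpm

value=21.74 rpm

Throughput in SI: Q_s = 196.4 kg/h ÷ 3600 s/h = 0.0545556 kg/s
Mean residence time: t_res = M/Q_s = 2.52 kg / 0.0545556 kg/s = 46.1914 s
Convert to metres: D = 0.0428 m, h = 0.00297 m
Allowable rise: ΔT_a = T_lim − T_in = 216.4 − 192.6 = 23.8 K
γ̇_max² = ΔT_a·ρ·cp/(η·t_res) = 23.8·1068·2061/(4214·46.1914) = 269.135 s⁻²
Take the square root: γ̇_max = √(269.135) = 16.4053 s⁻¹
Solve γ̇ = πDN/h for N: N_max = γ̇_max·h/(π·D) = 16.4053 × 0.00297 / (π × 0.0428) = 0.362366 rev/s = 21.742 rpm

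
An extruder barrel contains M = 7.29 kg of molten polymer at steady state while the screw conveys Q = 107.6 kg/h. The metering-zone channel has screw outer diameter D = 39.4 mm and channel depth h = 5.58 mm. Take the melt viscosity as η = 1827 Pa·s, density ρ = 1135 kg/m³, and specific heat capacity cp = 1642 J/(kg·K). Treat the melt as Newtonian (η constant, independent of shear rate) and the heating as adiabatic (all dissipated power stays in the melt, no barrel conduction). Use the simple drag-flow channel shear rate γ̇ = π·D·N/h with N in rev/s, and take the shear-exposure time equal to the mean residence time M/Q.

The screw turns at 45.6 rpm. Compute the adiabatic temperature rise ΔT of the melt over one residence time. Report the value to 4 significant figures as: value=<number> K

Convert throughput: Q = 107.6 kg/h = 107.6/3600 = 0.0298889 kg/s
t_res = M / Q_s = 7.29 / 0.0298889 = 243.903 s
D = 39.4 mm = 0.0394 m;  h = 5.58 mm = 0.00558 m;  N = 45.6 rpm / 60 = 0.76 rev/s
Shear rate: γ̇ = πDN/h = π·0.0394·0.76/0.00558 = 16.8588 s⁻¹
ΔT = η·γ̇²·t_res / (ρ·cp) = 1827 · (16.8588)² · 243.903 / (1135 · 1642) = 67.9576 K

value=67.96 K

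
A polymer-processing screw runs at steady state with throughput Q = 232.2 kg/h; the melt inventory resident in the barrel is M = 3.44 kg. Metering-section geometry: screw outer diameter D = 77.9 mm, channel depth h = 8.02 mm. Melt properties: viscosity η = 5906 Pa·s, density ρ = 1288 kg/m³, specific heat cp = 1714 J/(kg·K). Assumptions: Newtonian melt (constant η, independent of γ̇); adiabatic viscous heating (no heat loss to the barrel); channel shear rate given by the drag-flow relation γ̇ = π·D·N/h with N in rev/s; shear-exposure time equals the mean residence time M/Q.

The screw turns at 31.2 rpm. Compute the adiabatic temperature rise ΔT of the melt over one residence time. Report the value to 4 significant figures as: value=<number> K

value=35.93 K

Q_s = Q / 3600 = 232.2 / 3600 = 0.0645 kg/s
t_res = M / Q_s = 3.44 / 0.0645 = 53.3333 s
Geometry in metres: D = 77.9 mm → 0.0779 m, h = 8.02 mm → 0.00802 m; screw speed N = 31.2 rpm = 0.52 rev/s
γ̇ = π D N / h = (π)(0.0779)(0.52) / 0.00802 = 15.8678 s⁻¹
Adiabatic rise: ΔT = η γ̇² t_res / (ρ cp) = 5906·(15.8678)²·53.3333 / (1288·1714) = 35.9251 K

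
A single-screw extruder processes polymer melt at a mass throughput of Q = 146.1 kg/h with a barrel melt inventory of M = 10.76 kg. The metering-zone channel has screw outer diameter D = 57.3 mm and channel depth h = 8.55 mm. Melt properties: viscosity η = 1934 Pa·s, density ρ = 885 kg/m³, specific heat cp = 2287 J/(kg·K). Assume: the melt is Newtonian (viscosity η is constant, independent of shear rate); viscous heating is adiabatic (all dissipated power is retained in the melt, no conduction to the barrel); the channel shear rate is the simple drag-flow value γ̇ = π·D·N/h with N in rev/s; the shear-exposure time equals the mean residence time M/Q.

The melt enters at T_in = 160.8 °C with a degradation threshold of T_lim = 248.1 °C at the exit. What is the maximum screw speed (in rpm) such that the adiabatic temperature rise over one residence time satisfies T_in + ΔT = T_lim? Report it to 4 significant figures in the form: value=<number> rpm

value=52.90 rpm

Throughput in SI: Q_s = 146.1 kg/h ÷ 3600 s/h = 0.0405833 kg/s
t_res = M / Q_s = 10.76 ÷ 0.0405833 = 265.133 s
Geometry in SI: D = 57.3 mm → 0.0573 m, h = 8.55 mm → 0.00855 m
ΔT_a = T_lim − T_in = 248.1 − 160.8 = 87.3 K
Invert ΔT = ηγ̇²t_res/(ρcp) for γ̇: γ̇_max² = ΔT_a ρ cp / (η t_res) = 87.3·885·2287 / (1934·265.133) = 344.59 s⁻²
γ̇_max = √344.59 = 18.5631 s⁻¹
N_max = γ̇_max·h / (π·D) = 18.5631 · 0.00855 / (π · 0.0573) = 0.881684 rev/s = 52.901 rpm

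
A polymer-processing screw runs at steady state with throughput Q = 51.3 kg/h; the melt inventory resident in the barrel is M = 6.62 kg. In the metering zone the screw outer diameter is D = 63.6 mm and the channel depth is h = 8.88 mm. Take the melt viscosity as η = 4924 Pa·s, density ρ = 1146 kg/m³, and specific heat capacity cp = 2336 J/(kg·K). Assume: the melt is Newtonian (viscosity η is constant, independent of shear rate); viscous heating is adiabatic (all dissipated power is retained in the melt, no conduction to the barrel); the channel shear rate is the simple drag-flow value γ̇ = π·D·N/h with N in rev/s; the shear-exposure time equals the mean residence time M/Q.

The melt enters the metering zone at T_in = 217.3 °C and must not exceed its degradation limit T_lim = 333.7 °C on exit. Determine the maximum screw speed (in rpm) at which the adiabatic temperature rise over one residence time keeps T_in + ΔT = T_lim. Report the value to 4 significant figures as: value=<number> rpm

value=31.12 rpm

Throughput in SI: Q_s = 51.3 kg/h ÷ 3600 s/h = 0.01425 kg/s
Mean residence time: t_res = M/Q_s = 6.62 kg / 0.01425 kg/s = 464.561 s
Convert to metres: D = 0.0636 m, h = 0.00888 m
ΔT_a = T_lim − T_in = 333.7 °C − 217.3 °C = 116.4 K
Invert ΔT = ηγ̇²t_res/(ρcp) for γ̇: γ̇_max² = ΔT_a ρ cp / (η t_res) = 116.4·1146·2336 / (4924·464.561) = 136.223 s⁻²
γ̇_max = sqrt(136.223) = 11.6714 s⁻¹
N_max = γ̇_max·h / (π·D) = 11.6714 · 0.00888 / (π · 0.0636) = 0.518717 rev/s = 31.123 rpm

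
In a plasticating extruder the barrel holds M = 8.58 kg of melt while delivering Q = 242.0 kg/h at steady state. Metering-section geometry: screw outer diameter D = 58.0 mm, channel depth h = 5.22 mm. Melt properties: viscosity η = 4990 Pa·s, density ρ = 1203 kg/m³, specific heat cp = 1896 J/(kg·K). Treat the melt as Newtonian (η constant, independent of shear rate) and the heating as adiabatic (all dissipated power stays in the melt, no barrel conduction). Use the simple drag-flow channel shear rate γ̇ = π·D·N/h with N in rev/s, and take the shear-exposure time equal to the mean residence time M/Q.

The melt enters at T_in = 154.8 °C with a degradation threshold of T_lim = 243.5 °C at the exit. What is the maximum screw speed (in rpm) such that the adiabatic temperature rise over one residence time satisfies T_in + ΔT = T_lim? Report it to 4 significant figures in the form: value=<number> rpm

value=30.64 rpm

Q_s = Q / 3600 = 242.0 / 3600 = 0.0672222 kg/s
t_res = M / Q_s = 8.58 / 0.0672222 = 127.636 s
D = 58.0 mm = 0.058 m;  h = 5.22 mm = 0.00522 m
ΔT_a = T_lim − T_in = 243.5 °C − 154.8 °C = 88.7 K
γ̇_max² = ΔT_a·ρ·cp / (η·t_res) = [88.7 × 1203 × 1896] / [4990 × 127.636] = 317.653 s⁻²
γ̇_max = sqrt(317.653) = 17.8228 s⁻¹
N_max = γ̇_max h / (πD) = 17.8228·0.00522/(π·0.058) = 0.510586 rev/s → ×60 = 30.6352 rpm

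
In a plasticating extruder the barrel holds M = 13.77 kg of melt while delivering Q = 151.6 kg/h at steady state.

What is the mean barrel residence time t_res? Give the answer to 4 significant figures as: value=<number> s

Convert throughput: Q = 151.6 kg/h = 151.6/3600 = 0.0421111 kg/s
t_res = M / Q_s = 13.77 / 0.0421111 = 326.992 s

value=327.0 s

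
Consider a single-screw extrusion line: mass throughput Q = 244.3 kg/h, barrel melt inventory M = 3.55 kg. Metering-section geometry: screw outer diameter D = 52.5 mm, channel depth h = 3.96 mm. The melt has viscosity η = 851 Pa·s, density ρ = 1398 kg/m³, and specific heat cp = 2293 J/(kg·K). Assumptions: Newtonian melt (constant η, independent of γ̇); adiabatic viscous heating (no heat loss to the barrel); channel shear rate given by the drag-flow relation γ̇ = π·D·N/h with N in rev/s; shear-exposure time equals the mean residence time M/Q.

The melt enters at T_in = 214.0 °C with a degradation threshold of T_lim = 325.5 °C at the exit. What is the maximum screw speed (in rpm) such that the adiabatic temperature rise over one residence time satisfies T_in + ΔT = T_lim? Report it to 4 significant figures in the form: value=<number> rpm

value=129.1 rpm

Convert throughput: Q = 244.3 kg/h = 244.3/3600 = 0.0678611 kg/s
Mean residence time: t_res = M/Q_s = 3.55 kg / 0.0678611 kg/s = 52.3127 s
Convert to metres: D = 0.0525 m, h = 0.00396 m
ΔT_a = T_lim − T_in = 325.5 °C − 214.0 °C = 111.5 K
γ̇_max² = ΔT_a·ρ·cp/(η·t_res) = 111.5·1398·2293/(851·52.3127) = 8028.77 s⁻²
γ̇_max = sqrt(8028.77) = 89.6034 s⁻¹
Solve γ̇ = πDN/h for N: N_max = γ̇_max·h/(π·D) = 89.6034 × 0.00396 / (π × 0.0525) = 2.15135 rev/s = 129.081 rpm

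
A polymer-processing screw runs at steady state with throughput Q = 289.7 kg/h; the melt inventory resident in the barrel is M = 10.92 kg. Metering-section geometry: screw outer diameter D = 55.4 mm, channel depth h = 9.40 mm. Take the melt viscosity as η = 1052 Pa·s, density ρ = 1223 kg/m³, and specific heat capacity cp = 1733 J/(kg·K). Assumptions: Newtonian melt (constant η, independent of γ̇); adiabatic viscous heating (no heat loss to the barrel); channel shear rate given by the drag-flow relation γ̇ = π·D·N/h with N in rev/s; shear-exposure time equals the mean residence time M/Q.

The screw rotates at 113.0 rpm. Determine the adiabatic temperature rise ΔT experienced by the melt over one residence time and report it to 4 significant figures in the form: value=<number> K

Throughput in SI: Q_s = 289.7 kg/h ÷ 3600 s/h = 0.0804722 kg/s
t_res = M / Q_s = 10.92 ÷ 0.0804722 = 135.699 s
Convert to SI: D = 0.0554 m, h = 0.0094 m, N = 113.0/60 = 1.88333 rev/s
γ̇ = π D N / h = (π)(0.0554)(1.88333) / 0.0094 = 34.8706 s⁻¹
ΔT = η·γ̇²·t_res/(ρ·cp) = [1052 × 34.8706² × 135.699] / [1223 × 1733] = 81.9003 K

value=81.90 K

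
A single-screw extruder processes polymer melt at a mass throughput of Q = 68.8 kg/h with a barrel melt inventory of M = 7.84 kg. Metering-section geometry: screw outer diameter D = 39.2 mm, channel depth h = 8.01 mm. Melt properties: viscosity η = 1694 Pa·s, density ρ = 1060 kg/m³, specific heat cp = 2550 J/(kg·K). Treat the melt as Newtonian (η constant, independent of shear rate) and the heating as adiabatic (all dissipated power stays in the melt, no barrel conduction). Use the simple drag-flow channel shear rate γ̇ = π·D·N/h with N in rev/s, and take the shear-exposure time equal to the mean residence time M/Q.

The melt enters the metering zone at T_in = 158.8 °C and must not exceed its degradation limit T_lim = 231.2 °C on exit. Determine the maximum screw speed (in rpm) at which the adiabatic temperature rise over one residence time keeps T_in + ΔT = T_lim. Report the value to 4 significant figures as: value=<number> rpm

value=65.49 rpm

Convert throughput: Q = 68.8 kg/h = 68.8/3600 = 0.0191111 kg/s
t_res = M / Q_s = 7.84 / 0.0191111 = 410.233 s
Geometry in SI: D = 39.2 mm → 0.0392 m, h = 8.01 mm → 0.00801 m
Allowable rise: ΔT_a = T_lim − T_in = 231.2 − 158.8 = 72.4 K
γ̇_max² = ΔT_a·ρ·cp / (η·t_res) = [72.4 × 1060 × 2550] / [1694 × 410.233] = 281.605 s⁻²
γ̇_max = sqrt(281.605) = 16.7811 s⁻¹
N_max = γ̇_max h / (πD) = 16.7811·0.00801/(π·0.0392) = 1.09148 rev/s → ×60 = 65.489 rpm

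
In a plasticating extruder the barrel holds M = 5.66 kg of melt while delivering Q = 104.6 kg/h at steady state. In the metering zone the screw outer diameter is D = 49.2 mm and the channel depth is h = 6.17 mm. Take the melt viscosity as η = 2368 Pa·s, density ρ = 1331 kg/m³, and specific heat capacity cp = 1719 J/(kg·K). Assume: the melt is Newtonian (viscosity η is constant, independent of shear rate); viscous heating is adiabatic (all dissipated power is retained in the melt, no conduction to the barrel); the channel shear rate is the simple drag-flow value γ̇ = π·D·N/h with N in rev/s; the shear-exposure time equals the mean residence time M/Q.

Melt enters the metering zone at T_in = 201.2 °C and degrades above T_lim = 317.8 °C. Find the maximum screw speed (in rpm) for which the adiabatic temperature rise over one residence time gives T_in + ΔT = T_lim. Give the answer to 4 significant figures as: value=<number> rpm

Q_s = Q / 3600 = 104.6 / 3600 = 0.0290556 kg/s
Mean residence time: t_res = M/Q_s = 5.66 kg / 0.0290556 kg/s = 194.799 s
D = 49.2 mm = 0.0492 m;  h = 6.17 mm = 0.00617 m
Allowable rise: ΔT_a = T_lim − T_in = 317.8 − 201.2 = 116.6 K
Invert ΔT = ηγ̇²t_res/(ρcp) for γ̇: γ̇_max² = ΔT_a ρ cp / (η t_res) = 116.6·1331·1719 / (2368·194.799) = 578.34 s⁻²
Take the square root: γ̇_max = √(578.34) = 24.0487 s⁻¹
Solve γ̇ = πDN/h for N: N_max = γ̇_max·h/(π·D) = 24.0487 × 0.00617 / (π × 0.0492) = 0.959979 rev/s = 57.5988 rpm

value=57.60 rpm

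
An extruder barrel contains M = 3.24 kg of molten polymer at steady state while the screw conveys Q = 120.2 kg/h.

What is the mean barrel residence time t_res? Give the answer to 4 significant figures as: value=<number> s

value=97.04 s

Throughput in SI: Q_s = 120.2 kg/h ÷ 3600 s/h = 0.0333889 kg/s
Mean residence time: t_res = M/Q_s = 3.24 kg / 0.0333889 kg/s = 97.0383 s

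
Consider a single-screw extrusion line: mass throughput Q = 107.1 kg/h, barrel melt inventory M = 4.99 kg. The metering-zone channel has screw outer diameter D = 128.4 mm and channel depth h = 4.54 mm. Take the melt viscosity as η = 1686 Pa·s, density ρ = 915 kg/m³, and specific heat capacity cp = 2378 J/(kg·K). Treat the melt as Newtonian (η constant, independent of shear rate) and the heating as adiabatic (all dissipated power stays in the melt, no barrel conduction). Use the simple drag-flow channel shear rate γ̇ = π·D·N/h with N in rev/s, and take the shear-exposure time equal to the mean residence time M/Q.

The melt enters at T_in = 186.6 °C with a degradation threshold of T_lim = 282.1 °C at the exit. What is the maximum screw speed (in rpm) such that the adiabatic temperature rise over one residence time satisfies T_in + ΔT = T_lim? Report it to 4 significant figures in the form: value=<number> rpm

value=18.31 rpm

Convert throughput: Q = 107.1 kg/h = 107.1/3600 = 0.02975 kg/s
t_res = M / Q_s = 4.99 / 0.02975 = 167.731 s
Convert to metres: D = 0.1284 m, h = 0.00454 m
ΔT_a = T_lim − T_in = 282.1 °C − 186.6 °C = 95.5 K
γ̇_max² = ΔT_a·ρ·cp/(η·t_res) = 95.5·915·2378/(1686·167.731) = 734.793 s⁻²
γ̇_max = √734.793 = 27.1071 s⁻¹
N_max = γ̇_max h / (πD) = 27.1071·0.00454/(π·0.1284) = 0.305087 rev/s → ×60 = 18.3052 rpm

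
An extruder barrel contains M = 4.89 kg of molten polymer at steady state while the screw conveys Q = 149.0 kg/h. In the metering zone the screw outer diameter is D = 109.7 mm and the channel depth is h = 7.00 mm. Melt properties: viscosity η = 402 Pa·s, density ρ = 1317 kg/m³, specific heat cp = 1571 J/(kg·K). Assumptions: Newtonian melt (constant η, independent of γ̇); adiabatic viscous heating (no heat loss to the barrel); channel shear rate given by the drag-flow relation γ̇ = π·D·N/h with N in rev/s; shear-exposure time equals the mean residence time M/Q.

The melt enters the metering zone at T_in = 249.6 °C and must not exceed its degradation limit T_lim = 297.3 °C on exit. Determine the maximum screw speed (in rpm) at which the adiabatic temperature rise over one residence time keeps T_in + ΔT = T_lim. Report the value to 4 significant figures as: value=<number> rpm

value=55.55 rpm

Convert throughput: Q = 149.0 kg/h = 149.0/3600 = 0.0413889 kg/s
Mean residence time: t_res = M/Q_s = 4.89 kg / 0.0413889 kg/s = 118.148 s
Geometry in SI: D = 109.7 mm → 0.1097 m, h = 7.00 mm → 0.007 m
ΔT_a = T_lim − T_in = 297.3 − 249.6 = 47.7 K
γ̇_max² = ΔT_a·ρ·cp/(η·t_res) = 47.7·1317·1571/(402·118.148) = 2077.92 s⁻²
γ̇_max = sqrt(2077.92) = 45.5842 s⁻¹
Solve γ̇ = πDN/h for N: N_max = γ̇_max·h/(π·D) = 45.5842 × 0.007 / (π × 0.1097) = 0.925883 rev/s = 55.553 rpm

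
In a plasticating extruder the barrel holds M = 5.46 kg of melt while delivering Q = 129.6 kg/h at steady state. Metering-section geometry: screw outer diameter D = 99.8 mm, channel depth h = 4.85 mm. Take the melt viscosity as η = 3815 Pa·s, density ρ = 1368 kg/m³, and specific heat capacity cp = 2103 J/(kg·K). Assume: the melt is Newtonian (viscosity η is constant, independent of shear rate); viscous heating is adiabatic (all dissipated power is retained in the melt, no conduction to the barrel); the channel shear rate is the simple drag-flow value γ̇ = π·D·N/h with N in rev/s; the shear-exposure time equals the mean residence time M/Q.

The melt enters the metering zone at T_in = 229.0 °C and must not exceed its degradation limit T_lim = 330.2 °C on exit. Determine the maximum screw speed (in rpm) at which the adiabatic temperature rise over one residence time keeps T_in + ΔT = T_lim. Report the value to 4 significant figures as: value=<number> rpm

value=20.82 rpm

Q_s = Q / 3600 = 129.6 / 3600 = 0.036 kg/s
t_res = M / Q_s = 5.46 ÷ 0.036 = 151.667 s
Geometry in SI: D = 99.8 mm → 0.0998 m, h = 4.85 mm → 0.00485 m
Allowable rise: ΔT_a = T_lim − T_in = 330.2 − 229.0 = 101.2 K
γ̇_max² = ΔT_a·ρ·cp/(η·t_res) = 101.2·1368·2103/(3815·151.667) = 503.177 s⁻²
γ̇_max = √503.177 = 22.4316 s⁻¹
N_max = γ̇_max h / (πD) = 22.4316·0.00485/(π·0.0998) = 0.346994 rev/s → ×60 = 20.8196 rpm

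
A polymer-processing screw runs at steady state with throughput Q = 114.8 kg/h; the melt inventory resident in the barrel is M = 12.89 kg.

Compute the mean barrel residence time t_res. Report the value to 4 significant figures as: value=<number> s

value=404.2 s

Q_s = Q / 3600 = 114.8 / 3600 = 0.0318889 kg/s
t_res = M / Q_s = 12.89 / 0.0318889 = 404.216 s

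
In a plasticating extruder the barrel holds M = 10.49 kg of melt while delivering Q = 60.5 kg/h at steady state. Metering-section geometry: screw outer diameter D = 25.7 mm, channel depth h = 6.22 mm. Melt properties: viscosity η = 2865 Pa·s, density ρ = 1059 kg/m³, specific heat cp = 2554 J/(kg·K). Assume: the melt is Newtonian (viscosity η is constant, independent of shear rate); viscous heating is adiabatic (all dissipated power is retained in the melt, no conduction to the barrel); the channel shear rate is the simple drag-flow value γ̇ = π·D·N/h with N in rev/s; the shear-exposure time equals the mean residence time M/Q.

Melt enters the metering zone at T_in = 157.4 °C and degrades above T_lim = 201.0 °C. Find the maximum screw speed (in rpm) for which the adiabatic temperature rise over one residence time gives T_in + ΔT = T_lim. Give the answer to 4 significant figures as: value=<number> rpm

value=37.54 rpm

Throughput in SI: Q_s = 60.5 kg/h ÷ 3600 s/h = 0.0168056 kg/s
t_res = M / Q_s = 10.49 ÷ 0.0168056 = 624.198 s
D = 25.7 mm = 0.0257 m;  h = 6.22 mm = 0.00622 m
ΔT_a = T_lim − T_in = 201.0 − 157.4 = 43.6 K
γ̇_max² = ΔT_a·ρ·cp / (η·t_res) = [43.6 × 1059 × 2554] / [2865 × 624.198] = 65.9411 s⁻²
γ̇_max = √65.9411 = 8.12041 s⁻¹
Solve γ̇ = πDN/h for N: N_max = γ̇_max·h/(π·D) = 8.12041 × 0.00622 / (π × 0.0257) = 0.625584 rev/s = 37.535 rpm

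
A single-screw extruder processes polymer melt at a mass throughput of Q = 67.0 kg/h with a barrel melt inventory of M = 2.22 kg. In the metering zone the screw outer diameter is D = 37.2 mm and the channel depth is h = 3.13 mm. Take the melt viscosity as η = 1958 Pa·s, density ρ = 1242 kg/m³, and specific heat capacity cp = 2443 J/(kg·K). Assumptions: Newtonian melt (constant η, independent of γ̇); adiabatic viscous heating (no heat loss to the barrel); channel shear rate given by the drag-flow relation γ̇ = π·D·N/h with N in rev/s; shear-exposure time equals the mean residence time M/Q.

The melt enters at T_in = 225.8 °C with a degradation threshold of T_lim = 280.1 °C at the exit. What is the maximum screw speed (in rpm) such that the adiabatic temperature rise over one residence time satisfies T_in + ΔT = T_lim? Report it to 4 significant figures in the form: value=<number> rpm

value=42.68 rpm

Q_s = Q / 3600 = 67.0 / 3600 = 0.0186111 kg/s
t_res = M / Q_s = 2.22 / 0.0186111 = 119.284 s
Geometry in SI: D = 37.2 mm → 0.0372 m, h = 3.13 mm → 0.00313 m
ΔT_a = T_lim − T_in = 280.1 °C − 225.8 °C = 54.3 K
γ̇_max² = ΔT_a·ρ·cp/(η·t_res) = 54.3·1242·2443/(1958·119.284) = 705.426 s⁻²
γ̇_max = sqrt(705.426) = 26.5599 s⁻¹
N_max = γ̇_max·h / (π·D) = 26.5599 · 0.00313 / (π · 0.0372) = 0.71134 rev/s = 42.6804 rpm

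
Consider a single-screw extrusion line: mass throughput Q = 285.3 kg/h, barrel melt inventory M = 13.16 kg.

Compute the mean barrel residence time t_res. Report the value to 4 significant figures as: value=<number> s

value=166.1 s

Q_s = Q / 3600 = 285.3 / 3600 = 0.07925 kg/s
t_res = M / Q_s = 13.16 ÷ 0.07925 = 166.057 s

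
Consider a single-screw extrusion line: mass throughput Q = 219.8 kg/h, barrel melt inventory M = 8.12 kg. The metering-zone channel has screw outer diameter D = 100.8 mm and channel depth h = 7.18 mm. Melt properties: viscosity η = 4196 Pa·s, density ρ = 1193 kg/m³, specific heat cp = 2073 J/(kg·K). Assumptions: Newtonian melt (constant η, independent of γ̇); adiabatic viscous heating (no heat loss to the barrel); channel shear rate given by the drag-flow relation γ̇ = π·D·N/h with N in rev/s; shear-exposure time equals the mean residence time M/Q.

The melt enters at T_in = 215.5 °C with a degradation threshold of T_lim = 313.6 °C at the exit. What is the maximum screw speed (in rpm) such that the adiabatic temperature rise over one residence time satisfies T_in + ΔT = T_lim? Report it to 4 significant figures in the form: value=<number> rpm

Throughput in SI: Q_s = 219.8 kg/h ÷ 3600 s/h = 0.0610556 kg/s
Mean residence time: t_res = M/Q_s = 8.12 kg / 0.0610556 kg/s = 132.994 s
Geometry in SI: D = 100.8 mm → 0.1008 m, h = 7.18 mm → 0.00718 m
Allowable rise: ΔT_a = T_lim − T_in = 313.6 − 215.5 = 98.1 K
Invert ΔT = ηγ̇²t_res/(ρcp) for γ̇: γ̇_max² = ΔT_a ρ cp / (η t_res) = 98.1·1193·2073 / (4196·132.994) = 434.753 s⁻²
γ̇_max = √434.753 = 20.8507 s⁻¹
N_max = γ̇_max·h / (π·D) = 20.8507 · 0.00718 / (π · 0.1008) = 0.472754 rev/s = 28.3652 rpm

value=28.37 rpm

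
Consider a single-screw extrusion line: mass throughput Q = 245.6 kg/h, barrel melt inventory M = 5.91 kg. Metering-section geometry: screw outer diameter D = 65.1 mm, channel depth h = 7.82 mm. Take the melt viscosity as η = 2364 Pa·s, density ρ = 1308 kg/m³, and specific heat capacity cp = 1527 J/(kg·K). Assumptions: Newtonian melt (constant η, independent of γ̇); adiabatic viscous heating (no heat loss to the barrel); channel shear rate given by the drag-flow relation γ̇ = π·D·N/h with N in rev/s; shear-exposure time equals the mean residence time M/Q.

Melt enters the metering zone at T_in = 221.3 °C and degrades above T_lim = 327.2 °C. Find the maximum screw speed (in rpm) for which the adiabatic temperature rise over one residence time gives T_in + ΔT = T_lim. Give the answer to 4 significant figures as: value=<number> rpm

value=73.73 rpm

Throughput in SI: Q_s = 245.6 kg/h ÷ 3600 s/h = 0.0682222 kg/s
t_res = M / Q_s = 5.91 ÷ 0.0682222 = 86.6287 s
Geometry in SI: D = 65.1 mm → 0.0651 m, h = 7.82 mm → 0.00782 m
Allowable rise: ΔT_a = T_lim − T_in = 327.2 − 221.3 = 105.9 K
γ̇_max² = ΔT_a·ρ·cp / (η·t_res) = [105.9 × 1308 × 1527] / [2364 × 86.6287] = 1032.84 s⁻²
Take the square root: γ̇_max = √(1032.84) = 32.1379 s⁻¹
N_max = γ̇_max·h / (π·D) = 32.1379 · 0.00782 / (π · 0.0651) = 1.22883 rev/s = 73.73 rpm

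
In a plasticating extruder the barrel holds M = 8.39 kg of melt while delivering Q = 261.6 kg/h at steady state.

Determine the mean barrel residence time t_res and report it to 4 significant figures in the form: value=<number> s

value=115.5 s

Q_s = Q / 3600 = 261.6 / 3600 = 0.0726667 kg/s
Mean residence time: t_res = M/Q_s = 8.39 kg / 0.0726667 kg/s = 115.459 s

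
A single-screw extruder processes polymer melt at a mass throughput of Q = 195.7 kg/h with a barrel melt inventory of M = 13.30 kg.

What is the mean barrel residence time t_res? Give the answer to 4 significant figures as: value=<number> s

value=244.7 s

Convert throughput: Q = 195.7 kg/h = 195.7/3600 = 0.0543611 kg/s
Mean residence time: t_res = M/Q_s = 13.30 kg / 0.0543611 kg/s = 244.66 s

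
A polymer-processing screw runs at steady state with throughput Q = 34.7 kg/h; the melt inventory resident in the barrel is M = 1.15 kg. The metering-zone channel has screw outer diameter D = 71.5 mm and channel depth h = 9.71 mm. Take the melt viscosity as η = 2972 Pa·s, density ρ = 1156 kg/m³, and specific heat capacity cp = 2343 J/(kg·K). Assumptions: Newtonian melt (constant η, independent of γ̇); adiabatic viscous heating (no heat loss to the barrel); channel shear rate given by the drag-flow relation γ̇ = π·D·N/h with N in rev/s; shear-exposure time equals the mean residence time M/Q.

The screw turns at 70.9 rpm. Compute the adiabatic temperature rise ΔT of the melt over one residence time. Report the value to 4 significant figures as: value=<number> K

Throughput in SI: Q_s = 34.7 kg/h ÷ 3600 s/h = 0.00963889 kg/s
t_res = M / Q_s = 1.15 / 0.00963889 = 119.308 s
Convert to SI: D = 0.0715 m, h = 0.00971 m, N = 70.9/60 = 1.18167 rev/s
γ̇ = π D N / h = (π)(0.0715)(1.18167) / 0.00971 = 27.3358 s⁻¹
Adiabatic rise: ΔT = η γ̇² t_res / (ρ cp) = 2972·(27.3358)²·119.308 / (1156·2343) = 97.8257 K

value=97.83 K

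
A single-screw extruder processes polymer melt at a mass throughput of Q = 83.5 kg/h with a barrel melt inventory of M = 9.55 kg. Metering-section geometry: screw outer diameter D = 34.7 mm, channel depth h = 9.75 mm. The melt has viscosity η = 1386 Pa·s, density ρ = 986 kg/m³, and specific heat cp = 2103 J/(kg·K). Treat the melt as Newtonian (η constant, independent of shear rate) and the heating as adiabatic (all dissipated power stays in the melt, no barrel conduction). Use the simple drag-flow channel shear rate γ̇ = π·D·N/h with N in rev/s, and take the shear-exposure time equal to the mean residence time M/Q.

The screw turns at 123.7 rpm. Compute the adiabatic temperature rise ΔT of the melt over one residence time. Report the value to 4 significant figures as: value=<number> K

value=146.2 K

Throughput in SI: Q_s = 83.5 kg/h ÷ 3600 s/h = 0.0231944 kg/s
t_res = M / Q_s = 9.55 ÷ 0.0231944 = 411.737 s
Convert to SI: D = 0.0347 m, h = 0.00975 m, N = 123.7/60 = 2.06167 rev/s
γ̇ = π D N / h = (π)(0.0347)(2.06167) / 0.00975 = 23.0512 s⁻¹
ΔT = η·γ̇²·t_res/(ρ·cp) = [1386 × 23.0512² × 411.737] / [986 × 2103] = 146.235 K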